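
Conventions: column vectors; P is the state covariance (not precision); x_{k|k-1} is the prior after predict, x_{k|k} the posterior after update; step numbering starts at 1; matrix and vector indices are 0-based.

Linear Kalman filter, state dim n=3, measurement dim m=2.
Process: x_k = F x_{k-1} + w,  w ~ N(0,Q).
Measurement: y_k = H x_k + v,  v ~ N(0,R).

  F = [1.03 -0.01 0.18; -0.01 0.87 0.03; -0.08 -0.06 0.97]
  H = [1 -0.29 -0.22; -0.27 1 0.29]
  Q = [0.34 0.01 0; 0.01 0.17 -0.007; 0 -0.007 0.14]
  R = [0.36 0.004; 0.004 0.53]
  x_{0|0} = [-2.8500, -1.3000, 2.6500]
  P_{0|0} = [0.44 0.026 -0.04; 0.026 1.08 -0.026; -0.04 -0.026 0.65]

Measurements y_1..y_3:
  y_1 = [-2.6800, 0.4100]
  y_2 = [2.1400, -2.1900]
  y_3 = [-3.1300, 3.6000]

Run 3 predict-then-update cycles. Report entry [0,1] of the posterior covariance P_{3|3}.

P_post[0,1] = 0.0524

step 1: x^-=[-2.4455, -1.0230, 2.8765]  P^-=[0.8127 0.0177 0.0374; 0.0177 0.9863 -0.0673; 0.0374 -0.0673 0.7678]  S=[1.2575 -0.4978; -0.4978 1.5857]  K=[0.6715 0.0904; 0.0440 0.6205; -0.0603 0.0727]  nu=[0.1017, -0.0615]  x^+=[-2.3828, -1.0567, 2.8659]  P^+=[0.2932 0.1009 0.0995; 0.1009 0.4005 -0.1525; 0.0995 -0.1525 0.7505]
step 2: x^-=[-1.9279, -0.8095, 3.0340]  P^-=[0.7108 0.0771 0.2020; 0.0771 0.4641 -0.1424; 0.2020 -0.1424 0.8527]  S=[0.9993 -0.1799; -0.1799 0.9618]  K=[0.6560 0.0642; 0.0507 0.4275; 0.0675 0.0649]  nu=[4.5006, -2.7809]  x^+=[0.8459, -1.7698, 3.1570]  P^+=[0.2920 0.0684 0.1622; 0.0684 0.2936 -0.1668; 0.1622 -0.1668 0.8457]
step 3: x^-=[1.4573, -1.4535, 3.1008]  P^-=[0.7365 0.0490 0.2828; 0.0490 0.3830 -0.1446; 0.2828 -0.1446 0.9335]  S=[1.0026 -0.1699; -0.1699 0.8906]  K=[0.6670 0.0510; 0.0333 0.3745; 0.1328 0.0812]  nu=[-4.3266, 4.5477]  x^+=[-1.1965, 0.1056, 2.8957]  P^+=[0.2997 0.0524 0.2006; 0.0524 0.2613 -0.1672; 0.2006 -0.1672 0.9136]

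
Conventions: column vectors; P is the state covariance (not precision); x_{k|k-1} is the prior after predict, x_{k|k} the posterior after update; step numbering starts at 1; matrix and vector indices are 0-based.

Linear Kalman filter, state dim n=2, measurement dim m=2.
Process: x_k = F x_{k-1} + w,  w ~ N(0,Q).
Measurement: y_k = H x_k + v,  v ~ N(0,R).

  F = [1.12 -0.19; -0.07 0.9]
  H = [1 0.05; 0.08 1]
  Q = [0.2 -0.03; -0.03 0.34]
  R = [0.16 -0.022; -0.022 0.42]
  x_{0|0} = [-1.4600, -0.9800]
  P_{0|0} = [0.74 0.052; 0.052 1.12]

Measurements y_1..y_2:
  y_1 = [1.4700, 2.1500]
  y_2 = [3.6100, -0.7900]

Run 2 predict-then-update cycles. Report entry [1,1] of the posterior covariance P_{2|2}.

P_post[1,1] = 0.2493

step 1: x^-=[-1.4490, -0.7798]  P^-=[1.1466 -0.2264; -0.2264 1.2443]  S=[1.2870 -0.0954; -0.0954 1.6354]  K=[0.8798 -0.0310; -0.0723 0.7455]  nu=[2.9580, 3.0457]  x^+=[1.0588, 1.2770]  P^+=[0.1436 -0.0439; -0.0439 0.3182]
step 2: x^-=[0.9432, 1.0752]  P^-=[0.4103 -0.1405; -0.1405 0.6040]  S=[0.5578 -0.1000; -0.1000 1.0041]  K=[0.7166 -0.0358; -0.0935 0.5810]  nu=[2.6131, -1.9406]  x^+=[2.8853, -0.2968]  P^+=[0.1175 -0.0402; -0.0402 0.2493]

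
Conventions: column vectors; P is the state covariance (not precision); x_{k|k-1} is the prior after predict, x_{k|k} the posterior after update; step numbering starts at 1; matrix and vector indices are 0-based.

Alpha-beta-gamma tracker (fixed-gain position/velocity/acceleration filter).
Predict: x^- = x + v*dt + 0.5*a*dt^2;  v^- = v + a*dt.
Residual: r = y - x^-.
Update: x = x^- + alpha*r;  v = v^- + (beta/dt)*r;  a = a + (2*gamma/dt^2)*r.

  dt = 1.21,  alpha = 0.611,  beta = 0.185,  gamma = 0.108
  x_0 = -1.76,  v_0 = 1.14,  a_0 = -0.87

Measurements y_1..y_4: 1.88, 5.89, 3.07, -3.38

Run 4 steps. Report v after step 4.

step 1: x_pred=-1.0175  r=2.8975  x^+=0.7529  v^+=0.5303  a^+=-0.4425
step 2: x_pred=1.0706  r=4.8194  x^+=4.0152  v^+=0.7317  a^+=0.2685
step 3: x_pred=5.0971  r=-2.0271  x^+=3.8586  v^+=0.7466  a^+=-0.0306
step 4: x_pred=4.7396  r=-8.1196  x^+=-0.2215  v^+=-0.5318  a^+=-1.2285

v_post = -0.5318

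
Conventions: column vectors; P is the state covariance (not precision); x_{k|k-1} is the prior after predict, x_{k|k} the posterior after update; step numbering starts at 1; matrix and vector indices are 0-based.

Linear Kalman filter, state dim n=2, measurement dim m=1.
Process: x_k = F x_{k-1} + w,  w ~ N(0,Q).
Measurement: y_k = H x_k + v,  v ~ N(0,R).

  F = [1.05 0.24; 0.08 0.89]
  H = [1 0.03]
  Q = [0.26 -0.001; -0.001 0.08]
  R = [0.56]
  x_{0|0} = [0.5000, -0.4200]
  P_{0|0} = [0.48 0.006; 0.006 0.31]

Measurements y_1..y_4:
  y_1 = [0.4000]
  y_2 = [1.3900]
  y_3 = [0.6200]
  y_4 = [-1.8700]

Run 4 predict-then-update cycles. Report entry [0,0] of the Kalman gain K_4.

step 1: x^-=[0.4242, -0.3338]  P^-=[0.8101 0.1113; 0.1113 0.3295]  S=[1.3771]  K=[0.5907; 0.0880]  nu=[-0.0142]  x^+=[0.4158, -0.3350]  P^+=[0.3296 0.0397; 0.0397 0.3188]
step 2: x^-=[0.3562, -0.2649]  P^-=[0.6618 0.1326; 0.1326 0.3403]  S=[1.2300]  K=[0.5412; 0.1161]  nu=[1.0417]  x^+=[0.9200, -0.1439]  P^+=[0.3014 0.0553; 0.0553 0.3237]
step 3: x^-=[0.9315, -0.0545]  P^-=[0.6389 0.1462; 0.1462 0.3462]  S=[1.2079]  K=[0.5325; 0.1297]  nu=[-0.3099]  x^+=[0.7665, -0.0947]  P^+=[0.2963 0.0628; 0.0628 0.3259]
step 4: x^-=[0.7821, -0.0229]  P^-=[0.6371 0.1534; 0.1534 0.3490]  S=[1.2067]  K=[0.5318; 0.1358]  nu=[-2.6514]  x^+=[-0.6280, -0.3831]  P^+=[0.2958 0.0663; 0.0663 0.3267]

K[0,0] = 0.5318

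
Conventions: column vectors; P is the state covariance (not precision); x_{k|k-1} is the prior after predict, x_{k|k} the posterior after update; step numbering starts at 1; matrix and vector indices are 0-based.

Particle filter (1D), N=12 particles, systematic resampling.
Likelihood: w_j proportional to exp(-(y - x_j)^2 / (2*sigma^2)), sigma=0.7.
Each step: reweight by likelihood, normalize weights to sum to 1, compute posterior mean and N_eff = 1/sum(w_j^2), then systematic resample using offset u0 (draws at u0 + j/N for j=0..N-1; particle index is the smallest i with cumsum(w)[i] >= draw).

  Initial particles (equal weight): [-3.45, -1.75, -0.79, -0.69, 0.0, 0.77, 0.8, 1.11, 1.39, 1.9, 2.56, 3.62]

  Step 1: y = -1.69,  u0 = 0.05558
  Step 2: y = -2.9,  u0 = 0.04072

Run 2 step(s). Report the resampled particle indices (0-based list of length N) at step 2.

step 1: w=[0.0224, 0.5257, 0.2309, 0.1902, 0.0286, 0.0011, 0.0009, 0.0002, 0.0000, 0.0000, 0.0000, 0.0000]  mean=-1.3089  Neff=2.7236  idx=[1, 1, 1, 1, 1, 1, 2, 2, 2, 3, 3, 4]
step 2: w=[0.1619, 0.1619, 0.1619, 0.1619, 0.1619, 0.1619, 0.0066, 0.0066, 0.0066, 0.0043, 0.0043, 0.0001]  mean=-1.7216  Neff=6.3516  idx=[0, 0, 1, 1, 2, 2, 3, 3, 4, 4, 5, 5]

resampled_idx = [0, 0, 1, 1, 2, 2, 3, 3, 4, 4, 5, 5]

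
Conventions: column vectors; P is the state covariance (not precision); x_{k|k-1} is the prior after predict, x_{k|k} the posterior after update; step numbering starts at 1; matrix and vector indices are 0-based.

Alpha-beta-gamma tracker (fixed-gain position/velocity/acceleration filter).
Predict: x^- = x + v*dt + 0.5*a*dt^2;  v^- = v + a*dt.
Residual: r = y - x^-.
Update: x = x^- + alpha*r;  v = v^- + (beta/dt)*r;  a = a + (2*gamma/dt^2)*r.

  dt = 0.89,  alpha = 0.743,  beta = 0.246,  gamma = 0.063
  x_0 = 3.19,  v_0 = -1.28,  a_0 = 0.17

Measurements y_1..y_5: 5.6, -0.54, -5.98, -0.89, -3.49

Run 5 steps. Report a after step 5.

step 1: x_pred=2.1181  r=3.4819  x^+=4.7052  v^+=-0.1663  a^+=0.7239
step 2: x_pred=4.8438  r=-5.3838  x^+=0.8436  v^+=-1.0102  a^+=-0.1325
step 3: x_pred=-0.1079  r=-5.8721  x^+=-4.4709  v^+=-2.7512  a^+=-1.0666
step 4: x_pred=-7.3419  r=6.4519  x^+=-2.5481  v^+=-1.9172  a^+=-0.0403
step 5: x_pred=-4.2704  r=0.7804  x^+=-3.6906  v^+=-1.7374  a^+=0.0838

a_post = 0.0838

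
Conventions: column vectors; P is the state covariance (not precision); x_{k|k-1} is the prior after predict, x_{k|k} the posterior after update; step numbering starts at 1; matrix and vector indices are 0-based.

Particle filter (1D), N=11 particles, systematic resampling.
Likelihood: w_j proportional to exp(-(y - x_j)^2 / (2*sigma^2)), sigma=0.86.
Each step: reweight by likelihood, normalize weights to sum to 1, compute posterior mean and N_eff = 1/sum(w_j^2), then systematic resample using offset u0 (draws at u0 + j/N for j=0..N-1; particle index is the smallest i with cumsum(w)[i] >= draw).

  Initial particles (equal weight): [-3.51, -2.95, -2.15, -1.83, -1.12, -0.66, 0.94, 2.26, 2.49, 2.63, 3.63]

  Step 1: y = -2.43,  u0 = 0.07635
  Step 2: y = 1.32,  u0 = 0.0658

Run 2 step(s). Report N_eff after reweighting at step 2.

step 1: w=[0.1316, 0.2412, 0.2746, 0.2270, 0.0907, 0.0348, 0.0001, 0.0000, 0.0000, 0.0000, 0.0000]  mean=-2.3035  Neff=4.7208  idx=[0, 1, 1, 1, 2, 2, 2, 3, 3, 4, 5]
step 2: w=[0.0000, 0.0000, 0.0000, 0.0000, 0.0032, 0.0032, 0.0032, 0.0133, 0.0133, 0.1946, 0.7692]  mean=-0.7952  Neff=1.5877  idx=[9, 9, 10, 10, 10, 10, 10, 10, 10, 10, 10]

N_eff = 1.5877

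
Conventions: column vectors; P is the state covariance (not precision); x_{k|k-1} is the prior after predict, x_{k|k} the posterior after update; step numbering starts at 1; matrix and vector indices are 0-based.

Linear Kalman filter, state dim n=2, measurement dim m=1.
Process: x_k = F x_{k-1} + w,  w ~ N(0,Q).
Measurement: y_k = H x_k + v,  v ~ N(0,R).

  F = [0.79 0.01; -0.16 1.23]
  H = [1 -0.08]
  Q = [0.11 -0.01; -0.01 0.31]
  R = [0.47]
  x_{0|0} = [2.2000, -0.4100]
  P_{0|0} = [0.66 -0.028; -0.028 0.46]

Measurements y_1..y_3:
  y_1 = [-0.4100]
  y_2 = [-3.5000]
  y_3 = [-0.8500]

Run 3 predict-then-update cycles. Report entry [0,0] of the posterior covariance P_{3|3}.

P_post[0,0] = 0.1502

step 1: x^-=[1.7339, -0.8563]  P^-=[0.5215 -0.1149; -0.1149 1.0339]  S=[1.0165]  K=[0.5221; -0.1944]  nu=[-2.2124]  x^+=[0.5788, -0.4262]  P^+=[0.2444 -0.0117; -0.0117 0.9954]
step 2: x^-=[0.4530, -0.6168]  P^-=[0.2625 -0.0400; -0.0400 1.8269]  S=[0.7506]  K=[0.3540; -0.2481]  nu=[-4.0024]  x^+=[-0.9637, 0.3761]  P^+=[0.1684 0.0259; 0.0259 1.7807]
step 3: x^-=[-0.7575, 0.6168]  P^-=[0.2157 0.0157; 0.0157 2.9981]  S=[0.7024]  K=[0.3053; -0.3191]  nu=[-0.0431]  x^+=[-0.7707, 0.6306]  P^+=[0.1502 0.0841; 0.0841 2.9266]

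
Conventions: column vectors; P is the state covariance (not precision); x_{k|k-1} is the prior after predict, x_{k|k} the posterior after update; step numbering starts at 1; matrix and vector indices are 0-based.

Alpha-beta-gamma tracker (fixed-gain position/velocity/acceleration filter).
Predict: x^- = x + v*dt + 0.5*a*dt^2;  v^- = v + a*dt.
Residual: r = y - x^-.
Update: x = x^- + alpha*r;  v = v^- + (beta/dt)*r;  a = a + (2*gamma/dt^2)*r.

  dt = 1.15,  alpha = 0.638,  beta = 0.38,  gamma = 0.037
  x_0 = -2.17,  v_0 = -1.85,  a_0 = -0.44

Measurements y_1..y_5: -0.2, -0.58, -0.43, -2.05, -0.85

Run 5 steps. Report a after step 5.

step 1: x_pred=-4.5884  r=4.3884  x^+=-1.7886  v^+=-0.9059  a^+=-0.1944
step 2: x_pred=-2.9590  r=2.3790  x^+=-1.4412  v^+=-0.3434  a^+=-0.0613
step 3: x_pred=-1.8767  r=1.4467  x^+=-0.9537  v^+=0.0641  a^+=0.0196
step 4: x_pred=-0.8670  r=-1.1830  x^+=-1.6218  v^+=-0.3042  a^+=-0.0466
step 5: x_pred=-2.0024  r=1.1524  x^+=-1.2672  v^+=0.0230  a^+=0.0179

a_post = 0.0179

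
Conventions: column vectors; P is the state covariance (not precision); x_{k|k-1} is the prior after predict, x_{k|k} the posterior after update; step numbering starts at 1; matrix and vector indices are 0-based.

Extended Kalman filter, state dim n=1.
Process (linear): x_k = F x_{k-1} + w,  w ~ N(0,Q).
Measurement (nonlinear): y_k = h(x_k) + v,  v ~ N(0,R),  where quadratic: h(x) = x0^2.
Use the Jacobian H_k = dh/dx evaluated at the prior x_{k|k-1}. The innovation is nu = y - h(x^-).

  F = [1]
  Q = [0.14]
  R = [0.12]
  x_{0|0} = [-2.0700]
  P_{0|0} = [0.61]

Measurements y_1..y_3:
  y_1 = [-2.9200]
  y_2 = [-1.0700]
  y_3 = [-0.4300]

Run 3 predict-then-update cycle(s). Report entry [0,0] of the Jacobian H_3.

H_jac[0,0] = 0.5790

step 1: x^-=[-2.0700]  P^-=[0.7500]  H_jac=[-4.1400]  S=[12.9747]  K=[-0.2393]  nu=[-7.2049]  x^+=[-0.3458]  P^+=[0.0069]
step 2: x^-=[-0.3458]  P^-=[0.1469]  H_jac=[-0.6916]  S=[0.1903]  K=[-0.5341]  nu=[-1.1896]  x^+=[0.2895]  P^+=[0.0927]
step 3: x^-=[0.2895]  P^-=[0.2327]  H_jac=[0.5790]  S=[0.1980]  K=[0.6804]  nu=[-0.5138]  x^+=[-0.0601]  P^+=[0.1410]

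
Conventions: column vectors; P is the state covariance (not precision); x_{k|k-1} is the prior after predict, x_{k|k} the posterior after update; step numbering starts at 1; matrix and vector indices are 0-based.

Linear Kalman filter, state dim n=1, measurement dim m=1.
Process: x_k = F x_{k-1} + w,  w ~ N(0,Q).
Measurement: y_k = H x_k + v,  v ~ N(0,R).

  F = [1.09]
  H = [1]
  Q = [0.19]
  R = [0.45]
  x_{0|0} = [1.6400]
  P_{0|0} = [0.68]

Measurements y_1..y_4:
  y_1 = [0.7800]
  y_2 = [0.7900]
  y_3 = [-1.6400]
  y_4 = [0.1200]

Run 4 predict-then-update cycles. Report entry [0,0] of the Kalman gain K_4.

step 1: x^-=[1.7876]  P^-=[0.9979]  S=[1.4479]  K=[0.6892]  nu=[-1.0076]  x^+=[1.0932]  P^+=[0.3101]
step 2: x^-=[1.1915]  P^-=[0.5585]  S=[1.0085]  K=[0.5538]  nu=[-0.4015]  x^+=[0.9692]  P^+=[0.2492]
step 3: x^-=[1.0564]  P^-=[0.4861]  S=[0.9361]  K=[0.5193]  nu=[-2.6964]  x^+=[-0.3438]  P^+=[0.2337]
step 4: x^-=[-0.3747]  P^-=[0.4676]  S=[0.9176]  K=[0.5096]  nu=[0.4947]  x^+=[-0.1226]  P^+=[0.2293]

K[0,0] = 0.5096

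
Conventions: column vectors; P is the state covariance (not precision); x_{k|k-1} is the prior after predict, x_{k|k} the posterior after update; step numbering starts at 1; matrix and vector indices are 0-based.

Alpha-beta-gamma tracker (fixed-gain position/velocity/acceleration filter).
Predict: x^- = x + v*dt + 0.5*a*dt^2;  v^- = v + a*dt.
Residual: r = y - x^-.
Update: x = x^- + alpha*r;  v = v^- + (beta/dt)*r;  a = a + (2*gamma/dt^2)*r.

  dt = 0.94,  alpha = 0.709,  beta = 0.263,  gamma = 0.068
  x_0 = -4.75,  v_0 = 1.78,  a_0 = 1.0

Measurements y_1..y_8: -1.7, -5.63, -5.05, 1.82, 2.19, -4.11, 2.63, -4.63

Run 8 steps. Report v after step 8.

v_post = -1.7012

step 1: x_pred=-2.6350  r=0.9350  x^+=-1.9721  v^+=2.9816  a^+=1.1439
step 2: x_pred=1.3360  r=-6.9660  x^+=-3.6029  v^+=2.1079  a^+=0.0717
step 3: x_pred=-1.5898  r=-3.4602  x^+=-4.0431  v^+=1.2072  a^+=-0.4608
step 4: x_pred=-3.1119  r=4.9319  x^+=0.3848  v^+=2.1539  a^+=0.2983
step 5: x_pred=2.5412  r=-0.3512  x^+=2.2922  v^+=2.3360  a^+=0.2442
step 6: x_pred=4.5959  r=-8.7059  x^+=-1.5766  v^+=0.1297  a^+=-1.0958
step 7: x_pred=-1.9388  r=4.5688  x^+=1.3005  v^+=0.3780  a^+=-0.3926
step 8: x_pred=1.4823  r=-6.1123  x^+=-2.8513  v^+=-1.7012  a^+=-1.3334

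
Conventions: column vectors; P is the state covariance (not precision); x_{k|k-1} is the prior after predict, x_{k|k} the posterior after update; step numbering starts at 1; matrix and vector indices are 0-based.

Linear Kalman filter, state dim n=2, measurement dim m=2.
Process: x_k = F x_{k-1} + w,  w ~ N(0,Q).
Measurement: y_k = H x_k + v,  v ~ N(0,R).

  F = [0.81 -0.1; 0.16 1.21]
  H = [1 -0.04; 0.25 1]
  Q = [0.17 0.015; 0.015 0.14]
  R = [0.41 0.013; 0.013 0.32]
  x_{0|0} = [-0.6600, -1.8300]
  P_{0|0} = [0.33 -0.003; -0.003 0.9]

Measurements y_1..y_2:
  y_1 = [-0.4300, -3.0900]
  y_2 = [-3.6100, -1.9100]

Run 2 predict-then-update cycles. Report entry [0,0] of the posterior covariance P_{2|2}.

step 1: x^-=[-0.3516, -2.3199]  P^-=[0.3960 -0.0540; -0.0540 1.4650]  S=[0.8127 -0.0001; -0.0001 1.7827]  K=[0.4899 0.0253; -0.1385 0.8142]  nu=[-0.1712, -0.6822]  x^+=[-0.4527, -2.8516]  P^+=[0.1998 -0.0355; -0.0355 0.2676]
step 2: x^-=[-0.0815, -3.5229]  P^-=[0.3095 -0.0257; -0.0257 0.5232]  S=[0.7224 0.0440; 0.0440 0.8497]  K=[0.4275 0.0387; -0.1019 0.6135]  nu=[-3.6694, 1.6333]  x^+=[-1.5871, -2.1470]  P^+=[0.1748 -0.0258; -0.0258 0.2014]

P_post[0,0] = 0.1748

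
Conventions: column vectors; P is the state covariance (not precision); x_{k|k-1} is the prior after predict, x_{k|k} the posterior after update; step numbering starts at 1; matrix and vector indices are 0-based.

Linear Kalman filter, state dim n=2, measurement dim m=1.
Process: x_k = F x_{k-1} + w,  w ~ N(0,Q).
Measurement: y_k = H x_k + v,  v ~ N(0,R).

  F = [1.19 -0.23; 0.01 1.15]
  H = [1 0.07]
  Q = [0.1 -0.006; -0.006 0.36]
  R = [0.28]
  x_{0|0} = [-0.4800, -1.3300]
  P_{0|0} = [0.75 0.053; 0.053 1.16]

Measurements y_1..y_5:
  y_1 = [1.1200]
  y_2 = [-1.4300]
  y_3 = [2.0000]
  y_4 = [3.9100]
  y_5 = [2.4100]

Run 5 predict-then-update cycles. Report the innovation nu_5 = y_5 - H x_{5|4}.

innov = [-2.8309]

step 1: x^-=[-0.2653, -1.5343]  P^-=[1.1944 -0.2315; -0.2315 1.8954]  S=[1.4513]  K=[0.8118; -0.0681]  nu=[1.4927]  x^+=[0.9465, -1.6359]  P^+=[0.2379 -0.1513; -0.1513 1.8887]
step 2: x^-=[1.5026, -1.8719]  P^-=[0.6196 -0.7094; -0.7094 2.8543]  S=[0.8143]  K=[0.6999; -0.6258]  nu=[-2.8016]  x^+=[-0.4583, -0.1186]  P^+=[0.2207 -0.3527; -0.3527 2.5354]
step 3: x^-=[-0.5181, -0.1410]  P^-=[0.7397 -1.1559; -1.1559 3.7050]  S=[0.8760]  K=[0.7520; -1.0234]  nu=[2.5280]  x^+=[1.3829, -2.7281]  P^+=[0.2443 -0.4817; -0.4817 2.7875]
step 4: x^-=[2.2732, -3.1234]  P^-=[0.8571 -1.3985; -1.3985 4.0354]  S=[0.9610]  K=[0.7899; -1.1612]  nu=[1.8555]  x^+=[3.7389, -5.2780]  P^+=[0.2574 -0.5169; -0.5169 2.7396]
step 5: x^-=[5.6632, -6.0324]  P^-=[0.8923 -1.4338; -1.4338 3.9712]  S=[0.9911]  K=[0.7991; -1.1662]  nu=[-2.8309]  x^+=[3.4010, -2.7310]  P^+=[0.2595 -0.5102; -0.5102 2.6234]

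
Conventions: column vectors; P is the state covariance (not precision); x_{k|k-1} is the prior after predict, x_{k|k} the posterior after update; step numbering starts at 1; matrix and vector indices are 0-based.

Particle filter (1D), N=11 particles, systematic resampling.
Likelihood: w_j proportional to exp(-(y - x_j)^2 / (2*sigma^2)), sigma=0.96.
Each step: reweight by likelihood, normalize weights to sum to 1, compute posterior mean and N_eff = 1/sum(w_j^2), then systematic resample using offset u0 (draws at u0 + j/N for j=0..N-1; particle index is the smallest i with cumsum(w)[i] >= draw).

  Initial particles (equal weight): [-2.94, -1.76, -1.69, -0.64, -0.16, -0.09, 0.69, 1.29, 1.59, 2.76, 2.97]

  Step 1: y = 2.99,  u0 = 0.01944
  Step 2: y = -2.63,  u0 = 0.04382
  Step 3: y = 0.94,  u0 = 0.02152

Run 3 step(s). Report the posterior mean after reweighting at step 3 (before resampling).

post_mean = 0.7584

step 1: w=[0.0000, 0.0000, 0.0000, 0.0003, 0.0018, 0.0022, 0.0219, 0.0804, 0.1332, 0.3747, 0.3855]  mean=2.5091  Neff=3.1874  idx=[6, 8, 8, 9, 9, 9, 9, 10, 10, 10, 10]
step 2: w=[0.9518, 0.0240, 0.0240, 0.0001, 0.0001, 0.0001, 0.0001, 0.0000, 0.0000, 0.0000, 0.0000]  mean=0.7337  Neff=1.1025  idx=[0, 0, 0, 0, 0, 0, 0, 0, 0, 0, 1]
step 3: w=[0.0924, 0.0924, 0.0924, 0.0924, 0.0924, 0.0924, 0.0924, 0.0924, 0.0924, 0.0924, 0.0760]  mean=0.7584  Neff=10.9705  idx=[0, 1, 2, 3, 4, 5, 6, 7, 8, 9, 10]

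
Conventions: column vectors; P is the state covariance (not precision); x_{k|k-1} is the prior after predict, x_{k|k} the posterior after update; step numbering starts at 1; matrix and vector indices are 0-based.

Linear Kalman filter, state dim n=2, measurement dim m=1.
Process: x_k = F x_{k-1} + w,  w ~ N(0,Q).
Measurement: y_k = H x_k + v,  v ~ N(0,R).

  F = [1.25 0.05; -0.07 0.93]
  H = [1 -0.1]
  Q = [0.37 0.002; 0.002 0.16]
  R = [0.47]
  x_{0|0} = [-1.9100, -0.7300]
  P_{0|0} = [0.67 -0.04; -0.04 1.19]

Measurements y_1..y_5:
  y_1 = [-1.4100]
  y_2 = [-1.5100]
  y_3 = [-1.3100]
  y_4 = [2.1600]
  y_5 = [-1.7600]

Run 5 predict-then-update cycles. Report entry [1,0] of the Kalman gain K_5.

K[1,0] = 0.0552

step 1: x^-=[-2.4240, -0.5452]  P^-=[1.4148 -0.0477; -0.0477 1.1977]  S=[1.9064]  K=[0.7447; -0.0878]  nu=[0.9595]  x^+=[-1.7095, -0.6295]  P^+=[0.3577 0.0770; 0.0770 1.1830]
step 2: x^-=[-2.1683, -0.4657]  P^-=[0.9415 0.1150; 0.1150 1.1749]  S=[1.4002]  K=[0.6642; -0.0018]  nu=[0.6118]  x^+=[-1.7620, -0.4668]  P^+=[0.3238 0.1166; 0.1166 1.1749]
step 3: x^-=[-2.2259, -0.3108]  P^-=[0.8935 0.1635; 0.1635 1.1626]  S=[1.3424]  K=[0.6534; 0.0352]  nu=[0.8848]  x^+=[-1.6477, -0.2797]  P^+=[0.3204 0.1326; 0.1326 1.1609]
step 4: x^-=[-2.0737, -0.1448]  P^-=[0.8900 0.1817; 0.1817 1.1484]  S=[1.3352]  K=[0.6530; 0.0501]  nu=[4.2192]  x^+=[0.6815, 0.0664]  P^+=[0.3207 0.1380; 0.1380 1.1450]
step 5: x^-=[0.8551, 0.0141]  P^-=[0.8912 0.1872; 0.1872 1.1339]  S=[1.3351]  K=[0.6535; 0.0552]  nu=[-2.6137]  x^+=[-0.8529, -0.1303]  P^+=[0.3210 0.1390; 0.1390 1.1299]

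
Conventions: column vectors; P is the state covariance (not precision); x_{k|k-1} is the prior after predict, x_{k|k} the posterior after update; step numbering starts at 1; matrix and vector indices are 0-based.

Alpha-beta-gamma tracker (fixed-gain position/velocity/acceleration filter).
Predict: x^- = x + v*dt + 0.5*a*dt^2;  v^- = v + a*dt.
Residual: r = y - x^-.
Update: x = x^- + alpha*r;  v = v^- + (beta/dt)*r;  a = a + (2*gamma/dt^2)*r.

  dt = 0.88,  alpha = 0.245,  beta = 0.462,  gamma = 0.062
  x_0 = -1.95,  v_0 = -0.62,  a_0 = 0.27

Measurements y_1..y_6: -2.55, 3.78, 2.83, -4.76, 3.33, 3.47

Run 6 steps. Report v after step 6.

v_post = -0.8910

step 1: x_pred=-2.3911  r=-0.1589  x^+=-2.4300  v^+=-0.4658  a^+=0.2445
step 2: x_pred=-2.7453  r=6.5253  x^+=-1.1466  v^+=3.1751  a^+=1.2894
step 3: x_pred=2.1468  r=0.6832  x^+=2.3142  v^+=4.6685  a^+=1.3988
step 4: x_pred=6.9640  r=-11.7240  x^+=4.0917  v^+=-0.2557  a^+=-0.4785
step 5: x_pred=3.6814  r=-0.3514  x^+=3.5953  v^+=-0.8613  a^+=-0.5348
step 6: x_pred=2.6303  r=0.8397  x^+=2.8360  v^+=-0.8910  a^+=-0.4003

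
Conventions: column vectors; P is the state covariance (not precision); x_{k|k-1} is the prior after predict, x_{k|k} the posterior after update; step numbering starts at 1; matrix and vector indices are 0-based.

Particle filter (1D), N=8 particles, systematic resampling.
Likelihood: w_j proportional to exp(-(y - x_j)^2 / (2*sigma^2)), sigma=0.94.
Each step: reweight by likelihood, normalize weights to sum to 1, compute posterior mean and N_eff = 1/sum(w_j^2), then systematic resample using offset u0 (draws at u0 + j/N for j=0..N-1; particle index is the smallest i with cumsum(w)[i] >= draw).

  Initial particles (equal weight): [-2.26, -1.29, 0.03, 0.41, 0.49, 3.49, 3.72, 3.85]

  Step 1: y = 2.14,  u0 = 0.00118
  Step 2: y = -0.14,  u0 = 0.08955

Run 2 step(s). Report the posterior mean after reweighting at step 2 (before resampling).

post_mean = 0.3396

step 1: w=[0.0000, 0.0010, 0.0633, 0.1446, 0.1686, 0.2805, 0.1916, 0.1504]  mean=2.4130  Neff=5.2265  idx=[2, 3, 4, 4, 5, 5, 6, 7]
step 2: w=[0.2872, 0.2460, 0.2332, 0.2332, 0.0002, 0.0002, 0.0001, 0.0000]  mean=0.3396  Neff=3.9723  idx=[0, 0, 1, 1, 2, 2, 3, 3]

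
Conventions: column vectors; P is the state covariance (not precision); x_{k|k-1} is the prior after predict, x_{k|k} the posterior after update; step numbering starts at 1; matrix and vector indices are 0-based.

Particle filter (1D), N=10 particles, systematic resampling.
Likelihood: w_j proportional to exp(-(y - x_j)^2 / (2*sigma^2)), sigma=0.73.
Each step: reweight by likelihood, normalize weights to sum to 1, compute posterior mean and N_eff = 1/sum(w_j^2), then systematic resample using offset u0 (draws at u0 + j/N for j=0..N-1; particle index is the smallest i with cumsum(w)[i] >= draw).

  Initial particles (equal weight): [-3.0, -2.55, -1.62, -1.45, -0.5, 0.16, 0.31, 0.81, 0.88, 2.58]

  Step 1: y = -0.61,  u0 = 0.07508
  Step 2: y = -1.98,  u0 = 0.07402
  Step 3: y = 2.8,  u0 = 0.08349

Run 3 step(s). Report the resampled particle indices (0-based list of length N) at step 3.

resampled_idx = [8, 8, 8, 8, 8, 9, 9, 9, 9, 9]

step 1: w=[0.0015, 0.0091, 0.1191, 0.1600, 0.3068, 0.1779, 0.1402, 0.0468, 0.0386, 0.0000]  mean=-0.4621  Neff=5.2919  idx=[2, 3, 3, 4, 4, 4, 5, 6, 6, 8]
step 2: w=[0.3123, 0.2710, 0.2710, 0.0452, 0.0452, 0.0452, 0.0048, 0.0026, 0.0026, 0.0002]  mean=-1.3572  Neff=3.9903  idx=[0, 0, 0, 1, 1, 1, 2, 2, 3, 5]
step 3: w=[0.0001, 0.0001, 0.0001, 0.0006, 0.0006, 0.0006, 0.0006, 0.0006, 0.4983, 0.4983]  mean=-0.5033  Neff=2.0138  idx=[8, 8, 8, 8, 8, 9, 9, 9, 9, 9]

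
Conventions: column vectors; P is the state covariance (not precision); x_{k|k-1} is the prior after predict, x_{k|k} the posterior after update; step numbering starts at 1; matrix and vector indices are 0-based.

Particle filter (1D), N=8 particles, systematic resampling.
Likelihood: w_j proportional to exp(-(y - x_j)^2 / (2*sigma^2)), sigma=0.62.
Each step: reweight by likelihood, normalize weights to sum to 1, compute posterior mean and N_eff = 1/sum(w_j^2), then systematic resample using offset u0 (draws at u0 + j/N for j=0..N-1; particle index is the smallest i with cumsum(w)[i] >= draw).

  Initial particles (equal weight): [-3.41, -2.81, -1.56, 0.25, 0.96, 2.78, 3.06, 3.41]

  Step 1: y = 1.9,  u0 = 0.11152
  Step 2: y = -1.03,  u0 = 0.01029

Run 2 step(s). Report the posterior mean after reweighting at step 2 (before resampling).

post_mean = 0.9600

step 1: w=[0.0000, 0.0000, 0.0000, 0.0309, 0.3384, 0.3901, 0.1856, 0.0550]  mean=2.1724  Neff=3.2778  idx=[4, 4, 4, 5, 5, 5, 6, 7]
step 2: w=[0.3333, 0.3333, 0.3333, 0.0000, 0.0000, 0.0000, 0.0000, 0.0000]  mean=0.9600  Neff=3.0000  idx=[0, 0, 0, 1, 1, 1, 2, 2]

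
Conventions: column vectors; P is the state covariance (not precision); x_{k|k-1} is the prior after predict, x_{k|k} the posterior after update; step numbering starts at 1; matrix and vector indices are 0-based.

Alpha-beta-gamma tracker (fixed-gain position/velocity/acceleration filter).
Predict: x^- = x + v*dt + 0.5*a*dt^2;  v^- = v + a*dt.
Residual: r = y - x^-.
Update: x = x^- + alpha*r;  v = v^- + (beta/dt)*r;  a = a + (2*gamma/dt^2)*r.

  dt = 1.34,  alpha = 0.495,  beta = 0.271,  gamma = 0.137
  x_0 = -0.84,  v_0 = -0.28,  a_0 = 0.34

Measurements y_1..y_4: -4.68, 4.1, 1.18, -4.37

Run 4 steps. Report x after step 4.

x_post = 0.2501

step 1: x_pred=-0.9099  r=-3.7701  x^+=-2.7761  v^+=-0.5869  a^+=-0.2353
step 2: x_pred=-3.7737  r=7.8737  x^+=0.1238  v^+=0.6902  a^+=0.9662
step 3: x_pred=1.9161  r=-0.7361  x^+=1.5517  v^+=1.8361  a^+=0.8539
step 4: x_pred=4.7787  r=-9.1487  x^+=0.2501  v^+=1.1300  a^+=-0.5422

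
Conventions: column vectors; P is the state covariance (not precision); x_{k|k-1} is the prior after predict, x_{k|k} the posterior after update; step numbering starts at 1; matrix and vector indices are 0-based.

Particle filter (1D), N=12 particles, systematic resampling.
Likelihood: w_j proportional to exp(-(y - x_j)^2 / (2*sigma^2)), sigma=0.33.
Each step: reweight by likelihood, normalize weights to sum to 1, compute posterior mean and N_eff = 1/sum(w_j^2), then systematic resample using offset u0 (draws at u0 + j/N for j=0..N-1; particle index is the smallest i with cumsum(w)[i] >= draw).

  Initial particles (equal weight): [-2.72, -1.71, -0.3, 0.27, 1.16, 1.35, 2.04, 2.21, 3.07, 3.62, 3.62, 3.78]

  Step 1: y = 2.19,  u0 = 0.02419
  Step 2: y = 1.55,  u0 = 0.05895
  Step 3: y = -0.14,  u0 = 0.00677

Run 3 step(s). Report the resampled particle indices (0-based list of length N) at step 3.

resampled_idx = [0, 0, 1, 2, 2, 3, 4, 4, 5, 6, 6, 7]

step 1: w=[0.0000, 0.0000, 0.0000, 0.0000, 0.0039, 0.0198, 0.4565, 0.5052, 0.0145, 0.0000, 0.0000, 0.0000]  mean=2.1238  Neff=2.1539  idx=[6, 6, 6, 6, 6, 6, 7, 7, 7, 7, 7, 7]
step 2: w=[0.1184, 0.1184, 0.1184, 0.1184, 0.1184, 0.1184, 0.0483, 0.0483, 0.0483, 0.0483, 0.0483, 0.0483]  mean=2.0892  Neff=10.1939  idx=[0, 1, 1, 2, 3, 4, 4, 5, 6, 8, 9, 11]
step 3: w=[0.1232, 0.1232, 0.1232, 0.1232, 0.1232, 0.1232, 0.1232, 0.1232, 0.0036, 0.0036, 0.0036, 0.0036]  mean=2.0424  Neff=8.2313  idx=[0, 0, 1, 2, 2, 3, 4, 4, 5, 6, 6, 7]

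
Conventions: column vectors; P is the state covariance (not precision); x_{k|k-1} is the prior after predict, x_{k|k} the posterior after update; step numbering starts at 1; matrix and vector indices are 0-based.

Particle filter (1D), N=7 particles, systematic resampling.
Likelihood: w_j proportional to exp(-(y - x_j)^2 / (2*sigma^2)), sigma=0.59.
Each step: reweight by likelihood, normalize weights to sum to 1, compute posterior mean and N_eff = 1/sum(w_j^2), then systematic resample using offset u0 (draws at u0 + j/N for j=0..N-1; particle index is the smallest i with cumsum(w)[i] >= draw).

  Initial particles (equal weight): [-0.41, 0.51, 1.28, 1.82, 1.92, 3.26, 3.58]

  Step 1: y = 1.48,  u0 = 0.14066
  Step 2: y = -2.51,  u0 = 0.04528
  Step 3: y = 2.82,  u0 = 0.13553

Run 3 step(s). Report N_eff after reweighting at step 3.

step 1: w=[0.0021, 0.0916, 0.3342, 0.2998, 0.2680, 0.0037, 0.0006]  mean=1.5482  Neff=3.5491  idx=[2, 2, 2, 3, 3, 4, 5]
step 2: w=[0.3329, 0.3329, 0.3329, 0.0006, 0.0006, 0.0002, 0.0000]  mean=1.2808  Neff=3.0084  idx=[0, 0, 0, 1, 1, 2, 2]
step 3: w=[0.1429, 0.1429, 0.1429, 0.1429, 0.1429, 0.1429, 0.1429]  mean=1.2800  Neff=7.0000  idx=[0, 1, 2, 3, 4, 5, 6]

N_eff = 7.0000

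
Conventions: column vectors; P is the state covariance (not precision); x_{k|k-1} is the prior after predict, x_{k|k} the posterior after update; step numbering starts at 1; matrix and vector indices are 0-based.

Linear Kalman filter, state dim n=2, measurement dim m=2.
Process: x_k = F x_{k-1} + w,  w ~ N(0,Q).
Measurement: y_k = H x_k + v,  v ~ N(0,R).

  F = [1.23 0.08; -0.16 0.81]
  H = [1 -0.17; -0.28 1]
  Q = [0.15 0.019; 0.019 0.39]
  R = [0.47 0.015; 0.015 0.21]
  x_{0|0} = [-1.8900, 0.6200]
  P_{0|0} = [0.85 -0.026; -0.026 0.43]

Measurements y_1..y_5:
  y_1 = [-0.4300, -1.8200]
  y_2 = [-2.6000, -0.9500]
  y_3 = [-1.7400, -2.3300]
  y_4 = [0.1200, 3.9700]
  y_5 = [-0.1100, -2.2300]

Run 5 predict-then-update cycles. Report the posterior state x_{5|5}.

x_post = [-0.5539, -1.1081]

step 1: x^-=[-2.2751, 0.8046]  P^-=[1.4336 -0.1460; -0.1460 0.7006]  S=[1.9735 -0.6584; -0.6584 1.1048]  K=[0.7161 -0.0687; 0.1119 0.7378]  nu=[1.9819, -3.2616]  x^+=[-0.6319, -1.3803]  P^+=[0.3516 0.0948; 0.0948 0.1832]
step 2: x^-=[-0.8876, -1.0169]  P^-=[0.7018 0.0549; 0.0549 0.4946]  S=[1.1675 -0.2081; -0.2081 0.7289]  K=[0.5885 -0.0263; 0.0971 0.6852]  nu=[-1.8853, -0.1816]  x^+=[-1.9923, -1.3245]  P^+=[0.2906 0.0847; 0.0847 0.1691]
step 3: x^-=[-2.5565, -0.7541]  P^-=[0.6074 0.0560; 0.0560 0.4864]  S=[1.0724 -0.1790; -0.1790 0.7126]  K=[0.5540 -0.0208; 0.0892 0.6829]  nu=[0.6883, -2.2917]  x^+=[-2.1275, -2.2578]  P^+=[0.2738 0.0806; 0.0806 0.1673]
step 4: x^-=[-2.7974, -1.4884]  P^-=[0.5811 0.0552; 0.0552 0.4859]  S=[1.0464 -0.1725; -0.1725 0.7105]  K=[0.5432 -0.0194; 0.0864 0.6831]  nu=[2.6644, 4.6751]  x^+=[-1.4410, 1.9353]  P^+=[0.2685 0.0792; 0.0792 0.1669]
step 5: x^-=[-1.6176, 1.7981]  P^-=[0.5728 0.0549; 0.0549 0.4859]  S=[1.0382 -0.1705; -0.1705 0.7100]  K=[0.5396 -0.0190; 0.0855 0.6832]  nu=[1.8133, -4.4810]  x^+=[-0.5539, -1.1081]  P^+=[0.2667 0.0788; 0.0788 0.1668]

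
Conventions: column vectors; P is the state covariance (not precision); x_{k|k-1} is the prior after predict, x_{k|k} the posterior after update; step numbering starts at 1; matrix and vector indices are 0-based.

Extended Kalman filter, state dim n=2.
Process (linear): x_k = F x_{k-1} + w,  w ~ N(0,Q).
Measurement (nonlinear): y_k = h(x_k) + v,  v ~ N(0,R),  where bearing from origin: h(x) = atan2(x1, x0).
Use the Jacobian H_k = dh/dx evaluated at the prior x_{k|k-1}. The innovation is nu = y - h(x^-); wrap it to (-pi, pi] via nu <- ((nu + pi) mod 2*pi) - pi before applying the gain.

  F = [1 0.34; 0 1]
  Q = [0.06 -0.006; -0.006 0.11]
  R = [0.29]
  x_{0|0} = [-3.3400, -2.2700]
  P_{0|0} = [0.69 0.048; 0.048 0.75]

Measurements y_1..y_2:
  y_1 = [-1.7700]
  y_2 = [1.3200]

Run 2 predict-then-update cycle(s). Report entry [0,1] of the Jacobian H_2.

H_jac[0,1] = -0.1584

step 1: x^-=[-4.1118, -2.2700]  P^-=[0.8693 0.2970; 0.2970 0.8600]  H_jac=[0.1029 -0.1864]  S=[0.3177]  K=[0.1073; -0.4084]  nu=[0.8672]  x^+=[-4.0187, -2.6241]  P^+=[0.8657 0.3109; 0.3109 0.8070]
step 2: x^-=[-4.9109, -2.6241]  P^-=[1.2304 0.5793; 0.5793 0.9170]  H_jac=[0.0846 -0.1584]  S=[0.3063]  K=[0.0404; -0.3142]  nu=[-2.3123]  x^+=[-5.0044, -1.8977]  P^+=[1.2299 0.5832; 0.5832 0.8868]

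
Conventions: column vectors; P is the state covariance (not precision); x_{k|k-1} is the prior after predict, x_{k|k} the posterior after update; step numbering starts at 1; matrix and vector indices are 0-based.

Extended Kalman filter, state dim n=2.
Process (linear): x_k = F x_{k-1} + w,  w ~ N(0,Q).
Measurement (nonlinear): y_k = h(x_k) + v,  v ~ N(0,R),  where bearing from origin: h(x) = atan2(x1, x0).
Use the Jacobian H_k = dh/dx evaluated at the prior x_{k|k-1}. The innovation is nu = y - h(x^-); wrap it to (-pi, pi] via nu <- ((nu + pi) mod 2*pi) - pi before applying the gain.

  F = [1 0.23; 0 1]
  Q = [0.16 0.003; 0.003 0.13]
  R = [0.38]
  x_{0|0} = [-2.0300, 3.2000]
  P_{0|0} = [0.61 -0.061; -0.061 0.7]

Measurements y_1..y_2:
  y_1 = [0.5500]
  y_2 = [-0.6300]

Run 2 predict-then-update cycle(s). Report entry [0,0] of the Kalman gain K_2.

step 1: x^-=[-1.2940, 3.2000]  P^-=[0.7790 0.1030; 0.1030 0.8300]  H_jac=[-0.2686 -0.1086]  S=[0.4520]  K=[-0.4876; -0.2606]  nu=[-1.4051]  x^+=[-0.6088, 3.5662]  P^+=[0.6715 0.0456; 0.0456 0.7993]
step 2: x^-=[0.2114, 3.5662]  P^-=[0.8947 0.2324; 0.2324 0.9293]  H_jac=[-0.2794 0.0166]  S=[0.4480]  K=[-0.5495; -0.1106]  nu=[-2.1416]  x^+=[1.3882, 3.8031]  P^+=[0.7595 0.2052; 0.2052 0.9238]

K[0,0] = -0.5495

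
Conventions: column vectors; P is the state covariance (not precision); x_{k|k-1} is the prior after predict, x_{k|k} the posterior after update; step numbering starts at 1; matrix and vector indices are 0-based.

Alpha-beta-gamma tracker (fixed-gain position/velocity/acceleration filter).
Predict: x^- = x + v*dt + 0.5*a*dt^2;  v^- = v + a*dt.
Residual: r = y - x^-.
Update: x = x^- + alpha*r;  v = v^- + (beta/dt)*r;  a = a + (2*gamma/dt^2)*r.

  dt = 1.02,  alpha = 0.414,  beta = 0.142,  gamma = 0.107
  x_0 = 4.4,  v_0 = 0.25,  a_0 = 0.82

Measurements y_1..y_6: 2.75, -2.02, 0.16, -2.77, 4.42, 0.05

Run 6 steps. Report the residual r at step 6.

step 1: x_pred=5.0816  r=-2.3316  x^+=4.1163  v^+=0.7618  a^+=0.3404
step 2: x_pred=5.0704  r=-7.0904  x^+=2.1350  v^+=0.1219  a^+=-1.1180
step 3: x_pred=1.6778  r=-1.5178  x^+=1.0494  v^+=-1.2297  a^+=-1.4302
step 4: x_pred=-0.9489  r=-1.8211  x^+=-1.7028  v^+=-2.9421  a^+=-1.8048
step 5: x_pred=-5.6426  r=10.0626  x^+=-1.4767  v^+=-3.3821  a^+=0.2650
step 6: x_pred=-4.7885  r=4.8385  x^+=-2.7854  v^+=-2.4382  a^+=1.2602

resid = 4.8385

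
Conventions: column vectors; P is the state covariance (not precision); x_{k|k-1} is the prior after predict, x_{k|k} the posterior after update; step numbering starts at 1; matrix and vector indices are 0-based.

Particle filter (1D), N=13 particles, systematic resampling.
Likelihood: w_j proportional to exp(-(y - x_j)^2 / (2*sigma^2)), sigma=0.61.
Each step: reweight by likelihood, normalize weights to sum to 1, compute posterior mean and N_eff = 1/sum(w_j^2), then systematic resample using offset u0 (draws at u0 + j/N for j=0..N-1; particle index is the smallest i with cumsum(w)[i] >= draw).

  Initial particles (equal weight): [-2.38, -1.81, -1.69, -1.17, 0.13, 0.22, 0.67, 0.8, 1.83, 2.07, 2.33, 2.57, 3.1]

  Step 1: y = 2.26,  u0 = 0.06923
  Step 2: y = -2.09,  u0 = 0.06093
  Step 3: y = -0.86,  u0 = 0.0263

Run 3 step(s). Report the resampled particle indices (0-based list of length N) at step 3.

resampled_idx = [0, 1, 2, 2, 3, 4, 5, 6, 7, 8, 9, 9, 10]

step 1: w=[0.0000, 0.0000, 0.0000, 0.0000, 0.0006, 0.0009, 0.0082, 0.0139, 0.1908, 0.2330, 0.2430, 0.2149, 0.0948]  mean=2.2605  Neff=4.8747  idx=[8, 8, 9, 9, 9, 10, 10, 10, 10, 11, 11, 12, 12]
step 2: w=[0.4471, 0.4471, 0.0330, 0.0330, 0.0330, 0.0016, 0.0016, 0.0016, 0.0016, 0.0001, 0.0001, 0.0000, 0.0000]  mean=1.8572  Neff=2.4810  idx=[0, 0, 0, 0, 0, 0, 1, 1, 1, 1, 1, 2, 4]
step 3: w=[0.0883, 0.0883, 0.0883, 0.0883, 0.0883, 0.0883, 0.0883, 0.0883, 0.0883, 0.0883, 0.0883, 0.0144, 0.0144]  mean=1.8369  Neff=11.6065  idx=[0, 1, 2, 2, 3, 4, 5, 6, 7, 8, 9, 9, 10]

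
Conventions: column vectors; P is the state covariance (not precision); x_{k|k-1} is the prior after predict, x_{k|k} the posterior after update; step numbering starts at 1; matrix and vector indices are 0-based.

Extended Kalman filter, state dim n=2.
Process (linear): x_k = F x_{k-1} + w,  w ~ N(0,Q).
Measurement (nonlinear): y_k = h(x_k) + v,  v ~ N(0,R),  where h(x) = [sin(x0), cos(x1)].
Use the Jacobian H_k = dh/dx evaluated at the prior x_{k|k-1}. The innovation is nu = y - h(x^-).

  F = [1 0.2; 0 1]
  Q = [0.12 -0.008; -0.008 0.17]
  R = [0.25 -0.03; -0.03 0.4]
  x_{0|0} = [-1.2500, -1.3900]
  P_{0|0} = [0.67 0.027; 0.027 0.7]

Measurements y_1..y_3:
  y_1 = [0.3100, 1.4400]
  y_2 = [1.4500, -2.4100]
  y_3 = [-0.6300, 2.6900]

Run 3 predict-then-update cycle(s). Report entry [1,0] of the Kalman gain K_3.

step 1: x^-=[-1.5280, -1.3900]  P^-=[0.8288 0.1590; 0.1590 0.8700]  H_jac=[0.0428 0.0000; 0.0000 0.9837]  S=[0.2515 -0.0233; -0.0233 1.2419]  K=[0.1529 0.1288; 0.0911 0.6908]  nu=[1.3091, 1.2602]  x^+=[-1.1655, -0.4002]  P^+=[0.8032 0.0477; 0.0477 0.2781]
step 2: x^-=[-1.2455, -0.4002]  P^-=[0.9534 0.0953; 0.0953 0.4481]  H_jac=[0.3196 0.0000; 0.0000 0.3896]  S=[0.3474 -0.0181; -0.0181 0.4680]  K=[0.8831 0.1136; 0.1074 0.3772]  nu=[2.3976, -3.3310]  x^+=[0.4934, -1.3992]  P^+=[0.6802 0.0486; 0.0486 0.3790]
step 3: x^-=[0.2135, -1.3992]  P^-=[0.8348 0.1164; 0.1164 0.5490]  H_jac=[0.9773 0.0000; 0.0000 0.9853]  S=[1.0473 0.0821; 0.0821 0.9330]  K=[0.7747 0.0548; 0.0636 0.5742]  nu=[-0.8419, 2.5192]  x^+=[-0.3007, -0.0062]  P^+=[0.1965 -0.0014; -0.0014 0.2312]

K[1,0] = 0.0636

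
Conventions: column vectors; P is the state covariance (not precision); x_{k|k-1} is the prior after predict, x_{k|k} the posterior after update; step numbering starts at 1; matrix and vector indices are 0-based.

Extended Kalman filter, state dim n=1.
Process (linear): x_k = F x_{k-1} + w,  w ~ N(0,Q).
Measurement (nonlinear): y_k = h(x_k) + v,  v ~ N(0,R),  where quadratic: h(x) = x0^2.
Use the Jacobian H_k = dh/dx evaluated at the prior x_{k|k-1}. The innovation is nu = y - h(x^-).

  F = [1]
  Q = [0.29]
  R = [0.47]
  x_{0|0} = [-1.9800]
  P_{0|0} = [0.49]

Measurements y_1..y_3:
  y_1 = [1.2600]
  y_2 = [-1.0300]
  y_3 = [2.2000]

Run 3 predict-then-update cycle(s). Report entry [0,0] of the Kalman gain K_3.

K[0,0] = -0.4166

step 1: x^-=[-1.9800]  P^-=[0.7800]  H_jac=[-3.9600]  S=[12.7016]  K=[-0.2432]  nu=[-2.6604]  x^+=[-1.3330]  P^+=[0.0289]
step 2: x^-=[-1.3330]  P^-=[0.3189]  H_jac=[-2.6661]  S=[2.7365]  K=[-0.3107]  nu=[-2.8070]  x^+=[-0.4610]  P^+=[0.0548]
step 3: x^-=[-0.4610]  P^-=[0.3448]  H_jac=[-0.9220]  S=[0.7631]  K=[-0.4166]  nu=[1.9875]  x^+=[-1.2889]  P^+=[0.2123]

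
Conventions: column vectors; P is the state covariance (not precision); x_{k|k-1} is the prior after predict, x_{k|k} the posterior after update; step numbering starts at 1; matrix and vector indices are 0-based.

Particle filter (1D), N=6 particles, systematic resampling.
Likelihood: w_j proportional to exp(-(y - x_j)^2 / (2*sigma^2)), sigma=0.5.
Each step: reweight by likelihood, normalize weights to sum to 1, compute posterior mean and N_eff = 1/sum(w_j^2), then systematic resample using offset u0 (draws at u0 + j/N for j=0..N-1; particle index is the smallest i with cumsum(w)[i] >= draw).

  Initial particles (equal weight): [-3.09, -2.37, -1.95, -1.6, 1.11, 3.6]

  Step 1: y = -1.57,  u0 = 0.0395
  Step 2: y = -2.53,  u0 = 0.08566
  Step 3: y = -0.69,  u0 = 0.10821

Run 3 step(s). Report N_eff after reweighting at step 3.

N_eff = 2.5069

step 1: w=[0.0048, 0.1366, 0.3681, 0.4905, 0.0000, 0.0000]  mean=-1.8412  Neff=2.5334  idx=[1, 2, 2, 3, 3, 3]
step 2: w=[0.3796, 0.2039, 0.2039, 0.0709, 0.0709, 0.0709]  mean=-2.0351  Neff=4.1265  idx=[0, 0, 1, 2, 2, 4]
step 3: w=[0.0109, 0.0109, 0.1293, 0.1293, 0.1293, 0.5904]  mean=-1.7526  Neff=2.5069  idx=[2, 3, 5, 5, 5, 5]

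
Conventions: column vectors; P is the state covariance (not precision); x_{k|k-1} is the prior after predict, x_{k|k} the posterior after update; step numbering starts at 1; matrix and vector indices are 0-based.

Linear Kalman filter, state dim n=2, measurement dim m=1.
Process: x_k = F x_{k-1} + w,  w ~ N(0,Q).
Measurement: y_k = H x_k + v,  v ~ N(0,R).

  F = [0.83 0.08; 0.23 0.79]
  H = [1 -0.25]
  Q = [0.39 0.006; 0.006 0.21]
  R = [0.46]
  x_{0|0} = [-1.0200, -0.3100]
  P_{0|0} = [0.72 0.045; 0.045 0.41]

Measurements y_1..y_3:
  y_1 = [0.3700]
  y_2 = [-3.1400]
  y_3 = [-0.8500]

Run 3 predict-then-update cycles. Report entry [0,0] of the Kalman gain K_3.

K[0,0] = 0.5623

step 1: x^-=[-0.8714, -0.4795]  P^-=[0.8946 0.1997; 0.1997 0.5203]  S=[1.2873]  K=[0.6562; 0.0541]  nu=[1.1215]  x^+=[-0.1355, -0.4188]  P^+=[0.3403 0.1540; 0.1540 0.5166]
step 2: x^-=[-0.1460, -0.3621]  P^-=[0.6482 0.2074; 0.2074 0.6064]  S=[1.0424]  K=[0.5721; 0.0536]  nu=[-3.0846]  x^+=[-1.9106, -0.5273]  P^+=[0.3070 0.1755; 0.1755 0.6034]
step 3: x^-=[-1.6280, -0.8560]  P^-=[0.6287 0.2210; 0.2210 0.6666]  S=[1.0198]  K=[0.5623; 0.0533]  nu=[0.5640]  x^+=[-1.3109, -0.8259]  P^+=[0.3063 0.1905; 0.1905 0.6637]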